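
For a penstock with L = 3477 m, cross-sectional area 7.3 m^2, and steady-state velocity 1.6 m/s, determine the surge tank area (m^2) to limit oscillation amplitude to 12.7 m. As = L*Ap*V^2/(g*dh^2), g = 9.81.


As = 3477 * 7.3 * 1.6^2 / (9.81 * 12.7^2) = 41.0668 m^2


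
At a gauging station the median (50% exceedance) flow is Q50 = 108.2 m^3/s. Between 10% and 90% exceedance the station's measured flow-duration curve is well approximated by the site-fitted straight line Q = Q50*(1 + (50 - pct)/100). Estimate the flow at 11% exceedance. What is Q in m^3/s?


Q = 108.2 * (1 + (50 - 11)/100) = 150.3980 m^3/s


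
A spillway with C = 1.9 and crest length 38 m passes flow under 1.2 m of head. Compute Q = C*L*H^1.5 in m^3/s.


Q = 1.9 * 38 * 1.2^1.5 = 94.9094 m^3/s


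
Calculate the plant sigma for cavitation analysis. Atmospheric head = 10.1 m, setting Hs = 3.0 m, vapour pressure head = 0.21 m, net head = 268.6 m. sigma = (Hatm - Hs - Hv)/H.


sigma = (10.1 - 3.0 - 0.21) / 268.6 = 0.0257


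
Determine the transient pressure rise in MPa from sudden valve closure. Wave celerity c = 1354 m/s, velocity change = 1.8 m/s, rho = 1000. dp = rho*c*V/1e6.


dp = 1000 * 1354 * 1.8 / 1e6 = 2.4372 MPa


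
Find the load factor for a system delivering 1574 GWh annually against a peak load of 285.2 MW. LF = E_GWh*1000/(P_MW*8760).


LF = 1574 * 1000 / (285.2 * 8760) = 0.6300


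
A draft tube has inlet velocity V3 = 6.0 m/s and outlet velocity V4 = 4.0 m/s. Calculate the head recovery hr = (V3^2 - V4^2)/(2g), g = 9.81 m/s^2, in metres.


hr = (6.0^2 - 4.0^2) / (2*9.81) = 1.0194 m


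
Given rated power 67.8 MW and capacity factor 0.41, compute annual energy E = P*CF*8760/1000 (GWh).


E = 67.8 * 0.41 * 8760 / 1000 = 243.5105 GWh


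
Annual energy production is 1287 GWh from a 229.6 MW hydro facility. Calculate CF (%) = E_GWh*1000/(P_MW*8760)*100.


CF = 1287 * 1000 / (229.6 * 8760) * 100 = 63.9886 %


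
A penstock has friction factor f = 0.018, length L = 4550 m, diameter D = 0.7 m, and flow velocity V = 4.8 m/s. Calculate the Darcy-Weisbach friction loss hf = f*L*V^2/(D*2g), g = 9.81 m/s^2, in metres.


hf = 0.018 * 4550 * 4.8^2 / (0.7 * 2 * 9.81) = 137.3945 m


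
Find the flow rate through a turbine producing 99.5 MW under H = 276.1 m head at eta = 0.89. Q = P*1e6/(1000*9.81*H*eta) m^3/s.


Q = 99.5 * 1e6 / (1000 * 9.81 * 276.1 * 0.89) = 41.2760 m^3/s


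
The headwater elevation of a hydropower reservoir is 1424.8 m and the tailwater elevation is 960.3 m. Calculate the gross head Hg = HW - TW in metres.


Hg = 1424.8 - 960.3 = 464.5000 m


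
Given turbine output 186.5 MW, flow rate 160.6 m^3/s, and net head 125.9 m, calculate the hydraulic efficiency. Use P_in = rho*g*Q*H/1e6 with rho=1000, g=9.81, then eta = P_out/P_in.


P_in = 1000 * 9.81 * 160.6 * 125.9 / 1e6 = 198.3537 MW
eta = 186.5 / 198.3537 = 0.9402


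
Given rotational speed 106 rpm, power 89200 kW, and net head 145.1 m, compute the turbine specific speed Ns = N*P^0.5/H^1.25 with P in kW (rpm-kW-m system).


Ns = 106 * 89200^0.5 / 145.1^1.25 = 62.8643


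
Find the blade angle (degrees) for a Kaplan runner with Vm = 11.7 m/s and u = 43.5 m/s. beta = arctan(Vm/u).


beta = arctan(11.7 / 43.5) = 15.0543 degrees


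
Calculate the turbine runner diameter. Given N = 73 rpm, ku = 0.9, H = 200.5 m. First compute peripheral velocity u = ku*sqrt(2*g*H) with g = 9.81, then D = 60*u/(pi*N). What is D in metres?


u = 0.9 * sqrt(2*9.81*200.5) = 56.4481 m/s
D = 60 * 56.4481 / (pi * 73) = 14.7682 m


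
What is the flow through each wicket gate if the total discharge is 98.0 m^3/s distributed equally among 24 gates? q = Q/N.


q = 98.0 / 24 = 4.0833 m^3/s


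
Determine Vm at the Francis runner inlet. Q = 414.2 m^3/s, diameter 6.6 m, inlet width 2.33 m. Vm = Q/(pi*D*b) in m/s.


Vm = 414.2 / (pi * 6.6 * 2.33) = 8.5735 m/s


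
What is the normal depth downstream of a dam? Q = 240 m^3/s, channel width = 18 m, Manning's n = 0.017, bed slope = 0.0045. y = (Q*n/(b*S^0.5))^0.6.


y = (240 * 0.017 / (18 * 0.0045^0.5))^0.6 = 2.0762 m


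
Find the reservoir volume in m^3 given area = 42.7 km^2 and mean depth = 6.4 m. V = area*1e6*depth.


V = 42.7 * 1e6 * 6.4 = 2.7328e+08 m^3


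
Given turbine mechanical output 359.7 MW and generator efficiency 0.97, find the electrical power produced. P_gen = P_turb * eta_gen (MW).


P_gen = 359.7 * 0.97 = 348.9090 MW


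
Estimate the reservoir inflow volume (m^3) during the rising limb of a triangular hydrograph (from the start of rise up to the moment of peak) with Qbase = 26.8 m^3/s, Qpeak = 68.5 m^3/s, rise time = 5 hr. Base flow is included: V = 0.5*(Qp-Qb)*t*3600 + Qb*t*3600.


V = 0.5*(68.5 - 26.8)*5*3600 + 26.8*5*3600 = 857700.0000 m^3


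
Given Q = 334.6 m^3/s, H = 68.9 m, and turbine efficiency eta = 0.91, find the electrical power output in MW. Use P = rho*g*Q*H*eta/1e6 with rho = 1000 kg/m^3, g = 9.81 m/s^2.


P = 1000 * 9.81 * 334.6 * 68.9 * 0.91 / 1e6 = 205.8048 MW


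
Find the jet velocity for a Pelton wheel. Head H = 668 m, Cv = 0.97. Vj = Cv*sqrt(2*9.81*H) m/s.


Vj = 0.97 * sqrt(2*9.81*668) = 111.0477 m/s


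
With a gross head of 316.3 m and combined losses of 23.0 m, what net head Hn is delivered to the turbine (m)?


Hn = 316.3 - 23.0 = 293.3000 m


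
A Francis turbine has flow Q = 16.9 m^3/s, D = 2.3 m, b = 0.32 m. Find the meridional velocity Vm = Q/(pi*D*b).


Vm = 16.9 / (pi * 2.3 * 0.32) = 7.3090 m/s


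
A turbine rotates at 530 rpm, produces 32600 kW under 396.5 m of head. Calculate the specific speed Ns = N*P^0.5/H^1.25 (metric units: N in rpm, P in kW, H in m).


Ns = 530 * 32600^0.5 / 396.5^1.25 = 54.0855


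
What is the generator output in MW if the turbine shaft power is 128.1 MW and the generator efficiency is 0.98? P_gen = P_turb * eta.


P_gen = 128.1 * 0.98 = 125.5380 MW


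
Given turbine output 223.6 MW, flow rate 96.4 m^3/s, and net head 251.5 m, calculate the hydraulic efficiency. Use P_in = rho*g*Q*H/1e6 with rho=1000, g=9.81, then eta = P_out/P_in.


P_in = 1000 * 9.81 * 96.4 * 251.5 / 1e6 = 237.8395 MW
eta = 223.6 / 237.8395 = 0.9401


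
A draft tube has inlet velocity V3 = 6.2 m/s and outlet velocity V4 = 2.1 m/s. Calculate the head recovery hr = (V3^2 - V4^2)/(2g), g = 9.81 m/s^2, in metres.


hr = (6.2^2 - 2.1^2) / (2*9.81) = 1.7345 m


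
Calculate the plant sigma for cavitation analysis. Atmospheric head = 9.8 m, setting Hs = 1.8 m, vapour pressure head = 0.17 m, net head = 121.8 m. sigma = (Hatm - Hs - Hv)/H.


sigma = (9.8 - 1.8 - 0.17) / 121.8 = 0.0643


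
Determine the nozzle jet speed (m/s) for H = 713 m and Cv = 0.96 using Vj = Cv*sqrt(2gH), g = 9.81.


Vj = 0.96 * sqrt(2*9.81*713) = 113.5443 m/s


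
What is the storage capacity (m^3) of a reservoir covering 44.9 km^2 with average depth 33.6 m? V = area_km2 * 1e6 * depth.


V = 44.9 * 1e6 * 33.6 = 1.5086e+09 m^3


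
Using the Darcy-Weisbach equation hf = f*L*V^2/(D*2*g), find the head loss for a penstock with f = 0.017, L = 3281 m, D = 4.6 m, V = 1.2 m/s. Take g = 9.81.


hf = 0.017 * 3281 * 1.2^2 / (4.6 * 2 * 9.81) = 0.8899 m


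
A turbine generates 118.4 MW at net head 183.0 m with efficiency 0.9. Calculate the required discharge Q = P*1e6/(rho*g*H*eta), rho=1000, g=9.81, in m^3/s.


Q = 118.4 * 1e6 / (1000 * 9.81 * 183.0 * 0.9) = 73.2806 m^3/s


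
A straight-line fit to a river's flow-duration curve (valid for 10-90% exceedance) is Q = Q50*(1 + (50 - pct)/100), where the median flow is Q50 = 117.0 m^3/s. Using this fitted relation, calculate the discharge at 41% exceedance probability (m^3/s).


Q = 117.0 * (1 + (50 - 41)/100) = 127.5300 m^3/s


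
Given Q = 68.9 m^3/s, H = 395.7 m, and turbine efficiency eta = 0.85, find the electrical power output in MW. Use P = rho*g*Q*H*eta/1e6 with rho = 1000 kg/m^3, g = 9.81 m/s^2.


P = 1000 * 9.81 * 68.9 * 395.7 * 0.85 / 1e6 = 227.3386 MW


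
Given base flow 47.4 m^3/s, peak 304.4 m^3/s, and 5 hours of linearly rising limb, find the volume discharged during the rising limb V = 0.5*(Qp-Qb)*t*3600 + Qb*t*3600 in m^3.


V = 0.5*(304.4 - 47.4)*5*3600 + 47.4*5*3600 = 3.1662e+06 m^3


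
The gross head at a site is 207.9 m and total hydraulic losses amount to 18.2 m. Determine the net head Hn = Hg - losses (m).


Hn = 207.9 - 18.2 = 189.7000 m


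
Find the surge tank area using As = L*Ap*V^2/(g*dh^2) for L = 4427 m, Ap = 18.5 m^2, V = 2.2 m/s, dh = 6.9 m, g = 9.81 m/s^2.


As = 4427 * 18.5 * 2.2^2 / (9.81 * 6.9^2) = 848.7102 m^2


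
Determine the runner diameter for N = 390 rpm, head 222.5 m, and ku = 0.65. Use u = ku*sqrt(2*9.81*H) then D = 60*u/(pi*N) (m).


u = 0.65 * sqrt(2*9.81*222.5) = 42.9465 m/s
D = 60 * 42.9465 / (pi * 390) = 2.1031 m


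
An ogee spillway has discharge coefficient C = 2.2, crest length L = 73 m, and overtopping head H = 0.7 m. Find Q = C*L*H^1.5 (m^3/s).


Q = 2.2 * 73 * 0.7^1.5 = 94.0573 m^3/s


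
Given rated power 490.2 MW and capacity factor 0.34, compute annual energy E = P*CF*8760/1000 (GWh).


E = 490.2 * 0.34 * 8760 / 1000 = 1460.0117 GWh


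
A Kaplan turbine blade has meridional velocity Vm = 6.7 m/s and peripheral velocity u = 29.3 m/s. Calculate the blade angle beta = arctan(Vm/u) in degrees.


beta = arctan(6.7 / 29.3) = 12.8803 degrees


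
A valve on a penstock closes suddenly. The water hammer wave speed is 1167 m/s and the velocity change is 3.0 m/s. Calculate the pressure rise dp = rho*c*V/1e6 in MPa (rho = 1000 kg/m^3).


dp = 1000 * 1167 * 3.0 / 1e6 = 3.5010 MPa


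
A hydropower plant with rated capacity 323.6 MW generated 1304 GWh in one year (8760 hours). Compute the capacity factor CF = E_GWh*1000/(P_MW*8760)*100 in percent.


CF = 1304 * 1000 / (323.6 * 8760) * 100 = 46.0008 %


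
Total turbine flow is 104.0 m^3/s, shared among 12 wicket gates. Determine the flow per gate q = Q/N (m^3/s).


q = 104.0 / 12 = 8.6667 m^3/s


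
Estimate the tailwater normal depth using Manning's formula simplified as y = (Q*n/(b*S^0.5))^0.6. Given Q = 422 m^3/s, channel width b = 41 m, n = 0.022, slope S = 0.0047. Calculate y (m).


y = (422 * 0.022 / (41 * 0.0047^0.5))^0.6 = 2.0481 m


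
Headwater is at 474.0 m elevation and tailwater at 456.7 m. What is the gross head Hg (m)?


Hg = 474.0 - 456.7 = 17.3000 m


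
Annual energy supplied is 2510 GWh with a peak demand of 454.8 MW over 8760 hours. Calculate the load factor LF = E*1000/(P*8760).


LF = 2510 * 1000 / (454.8 * 8760) = 0.6300


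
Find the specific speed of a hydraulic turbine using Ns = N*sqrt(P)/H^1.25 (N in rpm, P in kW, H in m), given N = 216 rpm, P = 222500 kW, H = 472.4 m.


Ns = 216 * 222500^0.5 / 472.4^1.25 = 46.2627


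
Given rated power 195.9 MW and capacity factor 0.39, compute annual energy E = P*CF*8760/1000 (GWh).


E = 195.9 * 0.39 * 8760 / 1000 = 669.2728 GWh


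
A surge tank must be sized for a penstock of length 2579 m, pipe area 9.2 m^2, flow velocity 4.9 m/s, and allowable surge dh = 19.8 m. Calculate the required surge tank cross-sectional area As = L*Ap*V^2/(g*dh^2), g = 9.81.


As = 2579 * 9.2 * 4.9^2 / (9.81 * 19.8^2) = 148.1262 m^2


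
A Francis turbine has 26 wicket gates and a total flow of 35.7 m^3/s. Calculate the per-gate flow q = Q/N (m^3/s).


q = 35.7 / 26 = 1.3731 m^3/s


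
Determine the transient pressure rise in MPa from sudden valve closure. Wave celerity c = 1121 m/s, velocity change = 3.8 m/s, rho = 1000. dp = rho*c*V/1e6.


dp = 1000 * 1121 * 3.8 / 1e6 = 4.2598 MPa


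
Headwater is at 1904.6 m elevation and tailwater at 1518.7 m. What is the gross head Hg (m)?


Hg = 1904.6 - 1518.7 = 385.9000 m


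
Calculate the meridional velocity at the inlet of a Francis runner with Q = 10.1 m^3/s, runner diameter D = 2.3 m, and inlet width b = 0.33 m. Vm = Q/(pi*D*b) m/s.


Vm = 10.1 / (pi * 2.3 * 0.33) = 4.2357 m/s


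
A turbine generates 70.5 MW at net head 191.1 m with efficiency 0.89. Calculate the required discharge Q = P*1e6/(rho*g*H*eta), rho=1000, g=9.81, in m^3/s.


Q = 70.5 * 1e6 / (1000 * 9.81 * 191.1 * 0.89) = 42.2542 m^3/s


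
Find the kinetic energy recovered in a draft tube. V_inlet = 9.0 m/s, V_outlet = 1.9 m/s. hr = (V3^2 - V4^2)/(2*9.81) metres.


hr = (9.0^2 - 1.9^2) / (2*9.81) = 3.9444 m


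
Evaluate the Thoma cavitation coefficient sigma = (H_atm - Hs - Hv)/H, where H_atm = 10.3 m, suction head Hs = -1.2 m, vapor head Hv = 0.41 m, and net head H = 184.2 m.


sigma = (10.3 - (-1.2) - 0.41) / 184.2 = 0.0602


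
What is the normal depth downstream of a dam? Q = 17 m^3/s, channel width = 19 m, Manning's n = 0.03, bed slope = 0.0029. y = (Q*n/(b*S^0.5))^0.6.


y = (17 * 0.03 / (19 * 0.0029^0.5))^0.6 = 0.6585 m


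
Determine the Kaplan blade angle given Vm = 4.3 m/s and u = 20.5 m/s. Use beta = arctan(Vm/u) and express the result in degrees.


beta = arctan(4.3 / 20.5) = 11.8464 degrees


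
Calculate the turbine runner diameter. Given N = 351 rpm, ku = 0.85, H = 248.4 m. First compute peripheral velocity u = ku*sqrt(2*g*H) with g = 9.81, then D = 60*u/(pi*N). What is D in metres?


u = 0.85 * sqrt(2*9.81*248.4) = 59.3395 m/s
D = 60 * 59.3395 / (pi * 351) = 3.2288 m


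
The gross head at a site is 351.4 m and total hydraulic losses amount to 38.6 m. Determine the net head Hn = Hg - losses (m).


Hn = 351.4 - 38.6 = 312.8000 m


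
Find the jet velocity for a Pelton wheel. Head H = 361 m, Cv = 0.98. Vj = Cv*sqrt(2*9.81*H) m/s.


Vj = 0.98 * sqrt(2*9.81*361) = 82.4763 m/s


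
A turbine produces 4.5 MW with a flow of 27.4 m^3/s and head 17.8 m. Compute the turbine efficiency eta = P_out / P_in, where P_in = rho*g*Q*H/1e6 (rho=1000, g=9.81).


P_in = 1000 * 9.81 * 27.4 * 17.8 / 1e6 = 4.7845 MW
eta = 4.5 / 4.7845 = 0.9405


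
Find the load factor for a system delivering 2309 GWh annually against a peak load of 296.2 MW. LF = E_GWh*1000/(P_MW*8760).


LF = 2309 * 1000 / (296.2 * 8760) = 0.8899


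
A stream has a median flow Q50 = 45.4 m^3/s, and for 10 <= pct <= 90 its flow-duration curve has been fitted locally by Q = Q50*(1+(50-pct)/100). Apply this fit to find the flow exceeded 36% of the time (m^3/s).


Q = 45.4 * (1 + (50 - 36)/100) = 51.7560 m^3/s


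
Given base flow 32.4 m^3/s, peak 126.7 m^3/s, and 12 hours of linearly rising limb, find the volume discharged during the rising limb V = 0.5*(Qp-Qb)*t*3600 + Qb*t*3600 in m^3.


V = 0.5*(126.7 - 32.4)*12*3600 + 32.4*12*3600 = 3.4366e+06 m^3


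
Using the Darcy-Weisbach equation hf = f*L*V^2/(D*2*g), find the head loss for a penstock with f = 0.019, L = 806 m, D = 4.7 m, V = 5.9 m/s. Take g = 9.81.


hf = 0.019 * 806 * 5.9^2 / (4.7 * 2 * 9.81) = 5.7809 m


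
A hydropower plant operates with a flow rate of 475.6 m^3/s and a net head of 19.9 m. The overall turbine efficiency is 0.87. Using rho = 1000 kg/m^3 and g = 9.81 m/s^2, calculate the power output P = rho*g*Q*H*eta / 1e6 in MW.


P = 1000 * 9.81 * 475.6 * 19.9 * 0.87 / 1e6 = 80.7762 MW


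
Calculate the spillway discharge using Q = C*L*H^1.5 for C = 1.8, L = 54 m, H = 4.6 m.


Q = 1.8 * 54 * 4.6^1.5 = 958.9656 m^3/s


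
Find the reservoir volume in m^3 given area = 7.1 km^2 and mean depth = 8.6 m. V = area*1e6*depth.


V = 7.1 * 1e6 * 8.6 = 6.1060e+07 m^3


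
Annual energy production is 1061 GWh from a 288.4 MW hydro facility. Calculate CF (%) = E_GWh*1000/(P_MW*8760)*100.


CF = 1061 * 1000 / (288.4 * 8760) * 100 = 41.9968 %


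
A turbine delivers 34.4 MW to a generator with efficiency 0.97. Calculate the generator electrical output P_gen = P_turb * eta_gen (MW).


P_gen = 34.4 * 0.97 = 33.3680 MW


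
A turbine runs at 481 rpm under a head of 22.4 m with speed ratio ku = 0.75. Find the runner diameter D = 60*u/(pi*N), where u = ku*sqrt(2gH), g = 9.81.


u = 0.75 * sqrt(2*9.81*22.4) = 15.7230 m/s
D = 60 * 15.7230 / (pi * 481) = 0.6243 m


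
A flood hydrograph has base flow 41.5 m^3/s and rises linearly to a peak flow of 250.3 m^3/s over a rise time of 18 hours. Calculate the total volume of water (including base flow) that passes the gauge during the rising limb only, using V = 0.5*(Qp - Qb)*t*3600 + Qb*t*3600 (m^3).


V = 0.5*(250.3 - 41.5)*18*3600 + 41.5*18*3600 = 9.4543e+06 m^3


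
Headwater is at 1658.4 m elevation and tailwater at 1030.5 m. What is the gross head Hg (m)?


Hg = 1658.4 - 1030.5 = 627.9000 m


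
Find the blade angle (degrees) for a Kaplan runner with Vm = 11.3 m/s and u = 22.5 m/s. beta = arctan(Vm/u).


beta = arctan(11.3 / 22.5) = 26.6668 degrees


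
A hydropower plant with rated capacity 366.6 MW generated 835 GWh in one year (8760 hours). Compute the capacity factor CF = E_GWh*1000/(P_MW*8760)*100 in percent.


CF = 835 * 1000 / (366.6 * 8760) * 100 = 26.0010 %


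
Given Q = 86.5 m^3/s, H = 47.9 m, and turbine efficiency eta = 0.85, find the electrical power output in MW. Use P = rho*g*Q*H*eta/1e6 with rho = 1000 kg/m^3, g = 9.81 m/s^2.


P = 1000 * 9.81 * 86.5 * 47.9 * 0.85 / 1e6 = 34.5493 MW


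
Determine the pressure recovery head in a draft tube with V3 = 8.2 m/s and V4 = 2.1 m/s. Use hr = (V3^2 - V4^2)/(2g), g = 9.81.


hr = (8.2^2 - 2.1^2) / (2*9.81) = 3.2023 m


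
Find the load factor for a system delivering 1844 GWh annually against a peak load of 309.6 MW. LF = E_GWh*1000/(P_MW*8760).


LF = 1844 * 1000 / (309.6 * 8760) = 0.6799


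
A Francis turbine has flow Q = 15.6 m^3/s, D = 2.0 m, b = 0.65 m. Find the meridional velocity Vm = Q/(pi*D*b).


Vm = 15.6 / (pi * 2.0 * 0.65) = 3.8197 m/s


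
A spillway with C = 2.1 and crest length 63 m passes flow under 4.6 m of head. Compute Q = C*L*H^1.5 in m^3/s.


Q = 2.1 * 63 * 4.6^1.5 = 1305.2587 m^3/s


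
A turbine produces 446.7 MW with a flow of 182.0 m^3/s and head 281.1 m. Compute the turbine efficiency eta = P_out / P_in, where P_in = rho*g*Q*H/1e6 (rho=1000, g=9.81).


P_in = 1000 * 9.81 * 182.0 * 281.1 / 1e6 = 501.8816 MW
eta = 446.7 / 501.8816 = 0.8901


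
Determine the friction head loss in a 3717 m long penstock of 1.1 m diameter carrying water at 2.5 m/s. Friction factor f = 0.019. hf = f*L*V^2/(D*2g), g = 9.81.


hf = 0.019 * 3717 * 2.5^2 / (1.1 * 2 * 9.81) = 20.4519 m


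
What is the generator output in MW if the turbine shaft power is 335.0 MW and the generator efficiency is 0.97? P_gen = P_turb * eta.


P_gen = 335.0 * 0.97 = 324.9500 MW


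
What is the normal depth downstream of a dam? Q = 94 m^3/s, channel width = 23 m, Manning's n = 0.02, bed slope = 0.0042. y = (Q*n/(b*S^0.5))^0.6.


y = (94 * 0.02 / (23 * 0.0042^0.5))^0.6 = 1.1494 m


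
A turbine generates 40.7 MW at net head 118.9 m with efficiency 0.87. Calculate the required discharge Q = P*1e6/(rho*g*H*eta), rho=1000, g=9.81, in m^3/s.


Q = 40.7 * 1e6 / (1000 * 9.81 * 118.9 * 0.87) = 40.1074 m^3/s


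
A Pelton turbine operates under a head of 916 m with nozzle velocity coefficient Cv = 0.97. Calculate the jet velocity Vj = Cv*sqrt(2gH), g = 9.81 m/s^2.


Vj = 0.97 * sqrt(2*9.81*916) = 130.0376 m/s


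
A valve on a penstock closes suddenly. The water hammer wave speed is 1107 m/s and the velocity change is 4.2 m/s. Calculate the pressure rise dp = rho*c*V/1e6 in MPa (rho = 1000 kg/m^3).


dp = 1000 * 1107 * 4.2 / 1e6 = 4.6494 MPa


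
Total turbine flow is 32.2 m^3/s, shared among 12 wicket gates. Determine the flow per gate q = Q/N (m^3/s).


q = 32.2 / 12 = 2.6833 m^3/s


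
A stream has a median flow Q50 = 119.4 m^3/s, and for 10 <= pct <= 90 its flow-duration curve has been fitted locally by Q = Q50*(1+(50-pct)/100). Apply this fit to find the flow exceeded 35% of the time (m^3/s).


Q = 119.4 * (1 + (50 - 35)/100) = 137.3100 m^3/s


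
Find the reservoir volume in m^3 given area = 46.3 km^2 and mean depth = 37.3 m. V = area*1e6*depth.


V = 46.3 * 1e6 * 37.3 = 1.7270e+09 m^3


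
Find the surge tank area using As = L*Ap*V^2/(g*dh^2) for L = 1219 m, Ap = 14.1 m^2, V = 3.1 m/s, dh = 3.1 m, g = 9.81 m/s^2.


As = 1219 * 14.1 * 3.1^2 / (9.81 * 3.1^2) = 1752.0795 m^2


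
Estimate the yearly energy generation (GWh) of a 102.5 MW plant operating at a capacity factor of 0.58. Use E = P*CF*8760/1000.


E = 102.5 * 0.58 * 8760 / 1000 = 520.7820 GWh


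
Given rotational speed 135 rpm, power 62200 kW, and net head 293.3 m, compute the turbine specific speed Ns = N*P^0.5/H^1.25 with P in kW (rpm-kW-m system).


Ns = 135 * 62200^0.5 / 293.3^1.25 = 27.7389


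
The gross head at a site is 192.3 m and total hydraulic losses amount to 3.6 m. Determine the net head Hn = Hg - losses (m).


Hn = 192.3 - 3.6 = 188.7000 m


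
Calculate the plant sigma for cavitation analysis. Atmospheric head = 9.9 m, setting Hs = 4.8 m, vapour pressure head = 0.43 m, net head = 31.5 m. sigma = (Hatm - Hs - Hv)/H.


sigma = (9.9 - 4.8 - 0.43) / 31.5 = 0.1483


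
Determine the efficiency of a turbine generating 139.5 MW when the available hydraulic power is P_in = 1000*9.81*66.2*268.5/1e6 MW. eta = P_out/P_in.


P_in = 1000 * 9.81 * 66.2 * 268.5 / 1e6 = 174.3698 MW
eta = 139.5 / 174.3698 = 0.8000


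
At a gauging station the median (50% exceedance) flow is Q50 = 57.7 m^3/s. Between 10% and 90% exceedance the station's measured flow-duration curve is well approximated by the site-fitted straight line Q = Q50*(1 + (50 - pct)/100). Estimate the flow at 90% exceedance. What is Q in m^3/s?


Q = 57.7 * (1 + (50 - 90)/100) = 34.6200 m^3/s


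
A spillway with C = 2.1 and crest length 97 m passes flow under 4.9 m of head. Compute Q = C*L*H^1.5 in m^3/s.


Q = 2.1 * 97 * 4.9^1.5 = 2209.4549 m^3/s


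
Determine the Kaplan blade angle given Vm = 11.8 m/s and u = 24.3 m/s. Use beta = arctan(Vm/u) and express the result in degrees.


beta = arctan(11.8 / 24.3) = 25.9011 degrees


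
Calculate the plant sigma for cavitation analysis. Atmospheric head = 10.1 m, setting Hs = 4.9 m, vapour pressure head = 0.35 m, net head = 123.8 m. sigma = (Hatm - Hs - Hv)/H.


sigma = (10.1 - 4.9 - 0.35) / 123.8 = 0.0392


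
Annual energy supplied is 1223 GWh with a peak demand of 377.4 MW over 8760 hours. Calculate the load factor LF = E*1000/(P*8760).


LF = 1223 * 1000 / (377.4 * 8760) = 0.3699


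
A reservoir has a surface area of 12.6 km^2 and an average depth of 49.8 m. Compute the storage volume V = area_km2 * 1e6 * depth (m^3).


V = 12.6 * 1e6 * 49.8 = 6.2748e+08 m^3


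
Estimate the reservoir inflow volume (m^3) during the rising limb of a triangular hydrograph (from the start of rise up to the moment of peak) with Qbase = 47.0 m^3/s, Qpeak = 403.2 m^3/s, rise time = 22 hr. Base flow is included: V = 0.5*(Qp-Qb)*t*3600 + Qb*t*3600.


V = 0.5*(403.2 - 47.0)*22*3600 + 47.0*22*3600 = 1.7828e+07 m^3


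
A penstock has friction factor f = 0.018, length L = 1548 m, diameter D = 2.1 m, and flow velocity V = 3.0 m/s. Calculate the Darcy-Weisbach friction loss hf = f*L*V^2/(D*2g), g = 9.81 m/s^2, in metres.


hf = 0.018 * 1548 * 3.0^2 / (2.1 * 2 * 9.81) = 6.0865 m


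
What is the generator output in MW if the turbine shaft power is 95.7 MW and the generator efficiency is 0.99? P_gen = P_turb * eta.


P_gen = 95.7 * 0.99 = 94.7430 MW


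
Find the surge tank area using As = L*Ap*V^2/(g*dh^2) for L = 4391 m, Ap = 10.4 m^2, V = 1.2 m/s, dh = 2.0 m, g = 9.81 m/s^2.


As = 4391 * 10.4 * 1.2^2 / (9.81 * 2.0^2) = 1675.8312 m^2


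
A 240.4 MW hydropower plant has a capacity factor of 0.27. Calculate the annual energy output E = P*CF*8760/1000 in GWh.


E = 240.4 * 0.27 * 8760 / 1000 = 568.5941 GWh


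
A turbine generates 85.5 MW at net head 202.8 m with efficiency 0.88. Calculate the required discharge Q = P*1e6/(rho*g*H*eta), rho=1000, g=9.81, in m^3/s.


Q = 85.5 * 1e6 / (1000 * 9.81 * 202.8 * 0.88) = 48.8367 m^3/s


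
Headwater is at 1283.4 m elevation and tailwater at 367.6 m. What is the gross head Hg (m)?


Hg = 1283.4 - 367.6 = 915.8000 m


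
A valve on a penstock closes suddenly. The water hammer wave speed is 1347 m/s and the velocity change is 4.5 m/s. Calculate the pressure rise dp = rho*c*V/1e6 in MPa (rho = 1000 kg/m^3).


dp = 1000 * 1347 * 4.5 / 1e6 = 6.0615 MPa


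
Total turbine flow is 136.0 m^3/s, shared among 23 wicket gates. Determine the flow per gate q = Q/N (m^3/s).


q = 136.0 / 23 = 5.9130 m^3/s


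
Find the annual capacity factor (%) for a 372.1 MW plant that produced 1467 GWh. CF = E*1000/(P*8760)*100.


CF = 1467 * 1000 / (372.1 * 8760) * 100 = 45.0056 %


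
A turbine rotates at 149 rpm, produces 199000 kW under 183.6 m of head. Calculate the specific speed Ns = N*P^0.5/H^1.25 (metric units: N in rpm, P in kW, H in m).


Ns = 149 * 199000^0.5 / 183.6^1.25 = 98.3495


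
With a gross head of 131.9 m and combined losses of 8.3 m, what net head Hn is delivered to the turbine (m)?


Hn = 131.9 - 8.3 = 123.6000 m


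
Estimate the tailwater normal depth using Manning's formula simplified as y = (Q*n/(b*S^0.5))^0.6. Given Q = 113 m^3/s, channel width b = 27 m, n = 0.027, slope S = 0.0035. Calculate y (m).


y = (113 * 0.027 / (27 * 0.0035^0.5))^0.6 = 1.4744 m


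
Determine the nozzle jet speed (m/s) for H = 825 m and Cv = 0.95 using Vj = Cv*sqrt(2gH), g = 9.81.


Vj = 0.95 * sqrt(2*9.81*825) = 120.8649 m/s


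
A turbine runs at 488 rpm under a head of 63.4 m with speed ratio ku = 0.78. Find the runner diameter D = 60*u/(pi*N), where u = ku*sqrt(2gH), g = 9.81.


u = 0.78 * sqrt(2*9.81*63.4) = 27.5099 m/s
D = 60 * 27.5099 / (pi * 488) = 1.0766 m


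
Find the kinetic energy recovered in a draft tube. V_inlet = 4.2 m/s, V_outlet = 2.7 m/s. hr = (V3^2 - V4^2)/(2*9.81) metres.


hr = (4.2^2 - 2.7^2) / (2*9.81) = 0.5275 m


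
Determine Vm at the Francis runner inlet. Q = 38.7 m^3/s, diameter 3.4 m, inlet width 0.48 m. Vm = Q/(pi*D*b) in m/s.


Vm = 38.7 / (pi * 3.4 * 0.48) = 7.5482 m/s


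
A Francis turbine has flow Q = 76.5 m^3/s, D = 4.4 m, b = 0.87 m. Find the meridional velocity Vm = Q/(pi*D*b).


Vm = 76.5 / (pi * 4.4 * 0.87) = 6.3612 m/s


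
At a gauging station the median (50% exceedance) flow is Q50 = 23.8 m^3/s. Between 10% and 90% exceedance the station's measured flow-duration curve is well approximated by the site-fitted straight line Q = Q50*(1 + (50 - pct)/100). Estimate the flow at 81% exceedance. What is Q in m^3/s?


Q = 23.8 * (1 + (50 - 81)/100) = 16.4220 m^3/s


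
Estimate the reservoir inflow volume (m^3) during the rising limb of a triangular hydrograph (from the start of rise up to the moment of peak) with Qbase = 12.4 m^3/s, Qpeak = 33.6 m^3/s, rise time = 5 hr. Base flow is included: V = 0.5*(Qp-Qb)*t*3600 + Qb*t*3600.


V = 0.5*(33.6 - 12.4)*5*3600 + 12.4*5*3600 = 414000.0000 m^3


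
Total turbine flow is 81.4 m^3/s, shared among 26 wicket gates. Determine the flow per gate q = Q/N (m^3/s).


q = 81.4 / 26 = 3.1308 m^3/s


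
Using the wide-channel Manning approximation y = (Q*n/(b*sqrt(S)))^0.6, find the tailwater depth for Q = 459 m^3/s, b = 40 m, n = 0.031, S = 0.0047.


y = (459 * 0.031 / (40 * 0.0047^0.5))^0.6 = 2.6856 m


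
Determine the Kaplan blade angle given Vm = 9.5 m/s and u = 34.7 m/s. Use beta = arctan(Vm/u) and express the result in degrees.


beta = arctan(9.5 / 34.7) = 15.3110 degrees


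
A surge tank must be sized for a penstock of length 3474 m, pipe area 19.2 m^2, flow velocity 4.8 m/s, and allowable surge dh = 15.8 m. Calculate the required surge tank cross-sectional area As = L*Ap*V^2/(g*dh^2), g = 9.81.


As = 3474 * 19.2 * 4.8^2 / (9.81 * 15.8^2) = 627.5240 m^2


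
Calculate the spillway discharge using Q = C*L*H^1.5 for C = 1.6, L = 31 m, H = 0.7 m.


Q = 1.6 * 31 * 0.7^1.5 = 29.0488 m^3/s


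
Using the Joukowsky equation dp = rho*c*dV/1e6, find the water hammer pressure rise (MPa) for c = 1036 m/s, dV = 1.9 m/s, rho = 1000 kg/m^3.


dp = 1000 * 1036 * 1.9 / 1e6 = 1.9684 MPa


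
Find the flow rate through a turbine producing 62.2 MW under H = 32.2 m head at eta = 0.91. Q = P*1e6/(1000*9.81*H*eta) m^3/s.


Q = 62.2 * 1e6 / (1000 * 9.81 * 32.2 * 0.91) = 216.3835 m^3/s


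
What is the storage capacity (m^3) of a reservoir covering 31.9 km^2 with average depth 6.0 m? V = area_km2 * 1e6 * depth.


V = 31.9 * 1e6 * 6.0 = 1.9140e+08 m^3


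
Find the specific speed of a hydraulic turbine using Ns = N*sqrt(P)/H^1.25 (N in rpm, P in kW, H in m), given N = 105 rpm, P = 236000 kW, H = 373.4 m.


Ns = 105 * 236000^0.5 / 373.4^1.25 = 31.0762


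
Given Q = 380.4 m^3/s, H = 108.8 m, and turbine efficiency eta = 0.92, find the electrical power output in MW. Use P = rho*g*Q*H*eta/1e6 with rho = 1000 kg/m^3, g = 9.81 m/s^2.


P = 1000 * 9.81 * 380.4 * 108.8 * 0.92 / 1e6 = 373.5306 MW


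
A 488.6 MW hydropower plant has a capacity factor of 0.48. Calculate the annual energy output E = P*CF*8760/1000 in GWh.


E = 488.6 * 0.48 * 8760 / 1000 = 2054.4653 GWh


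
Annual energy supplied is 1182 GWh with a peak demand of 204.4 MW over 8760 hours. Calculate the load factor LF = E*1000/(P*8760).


LF = 1182 * 1000 / (204.4 * 8760) = 0.6601


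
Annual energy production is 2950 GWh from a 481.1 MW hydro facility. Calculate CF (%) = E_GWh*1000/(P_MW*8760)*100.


CF = 2950 * 1000 / (481.1 * 8760) * 100 = 69.9975 %


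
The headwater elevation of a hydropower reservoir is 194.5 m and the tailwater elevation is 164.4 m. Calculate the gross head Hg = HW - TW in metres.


Hg = 194.5 - 164.4 = 30.1000 m


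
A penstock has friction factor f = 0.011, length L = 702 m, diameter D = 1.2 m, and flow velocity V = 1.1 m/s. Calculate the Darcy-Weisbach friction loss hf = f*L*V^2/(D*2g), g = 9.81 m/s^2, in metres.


hf = 0.011 * 702 * 1.1^2 / (1.2 * 2 * 9.81) = 0.3969 m


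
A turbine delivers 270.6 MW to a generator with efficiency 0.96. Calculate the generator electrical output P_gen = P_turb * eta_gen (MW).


P_gen = 270.6 * 0.96 = 259.7760 MW


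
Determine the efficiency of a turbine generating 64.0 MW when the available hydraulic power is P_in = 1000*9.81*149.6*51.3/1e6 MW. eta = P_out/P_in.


P_in = 1000 * 9.81 * 149.6 * 51.3 / 1e6 = 75.2866 MW
eta = 64.0 / 75.2866 = 0.8501


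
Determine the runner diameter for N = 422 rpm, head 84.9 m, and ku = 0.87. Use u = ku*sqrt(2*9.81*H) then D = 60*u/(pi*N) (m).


u = 0.87 * sqrt(2*9.81*84.9) = 35.5077 m/s
D = 60 * 35.5077 / (pi * 422) = 1.6070 m


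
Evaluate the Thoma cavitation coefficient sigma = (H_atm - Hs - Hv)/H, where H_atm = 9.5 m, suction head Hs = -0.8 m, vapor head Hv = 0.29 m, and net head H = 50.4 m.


sigma = (9.5 - (-0.8) - 0.29) / 50.4 = 0.1986


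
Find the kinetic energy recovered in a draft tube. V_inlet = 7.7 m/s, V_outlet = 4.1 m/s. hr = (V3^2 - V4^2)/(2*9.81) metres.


hr = (7.7^2 - 4.1^2) / (2*9.81) = 2.1651 m


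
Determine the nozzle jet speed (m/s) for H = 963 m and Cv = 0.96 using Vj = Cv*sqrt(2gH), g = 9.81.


Vj = 0.96 * sqrt(2*9.81*963) = 131.9574 m/s


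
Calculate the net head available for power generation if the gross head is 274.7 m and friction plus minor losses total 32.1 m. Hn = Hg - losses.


Hn = 274.7 - 32.1 = 242.6000 m


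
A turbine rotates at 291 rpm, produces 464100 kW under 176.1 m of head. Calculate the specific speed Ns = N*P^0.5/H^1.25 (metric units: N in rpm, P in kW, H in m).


Ns = 291 * 464100^0.5 / 176.1^1.25 = 309.0292


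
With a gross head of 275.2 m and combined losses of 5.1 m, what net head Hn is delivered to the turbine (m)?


Hn = 275.2 - 5.1 = 270.1000 m


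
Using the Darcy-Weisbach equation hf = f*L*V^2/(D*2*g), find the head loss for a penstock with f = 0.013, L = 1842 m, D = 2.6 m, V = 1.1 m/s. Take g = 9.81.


hf = 0.013 * 1842 * 1.1^2 / (2.6 * 2 * 9.81) = 0.5680 m


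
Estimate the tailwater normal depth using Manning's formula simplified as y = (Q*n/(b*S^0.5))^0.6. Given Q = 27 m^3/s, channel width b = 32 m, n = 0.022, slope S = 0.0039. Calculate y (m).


y = (27 * 0.022 / (32 * 0.0039^0.5))^0.6 = 0.4829 m


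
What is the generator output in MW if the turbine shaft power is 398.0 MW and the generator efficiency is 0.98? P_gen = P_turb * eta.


P_gen = 398.0 * 0.98 = 390.0400 MW


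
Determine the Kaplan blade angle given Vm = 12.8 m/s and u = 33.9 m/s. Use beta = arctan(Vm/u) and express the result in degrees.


beta = arctan(12.8 / 33.9) = 20.6856 degrees


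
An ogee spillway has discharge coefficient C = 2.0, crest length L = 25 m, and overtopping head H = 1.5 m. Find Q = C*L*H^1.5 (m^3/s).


Q = 2.0 * 25 * 1.5^1.5 = 91.8559 m^3/s


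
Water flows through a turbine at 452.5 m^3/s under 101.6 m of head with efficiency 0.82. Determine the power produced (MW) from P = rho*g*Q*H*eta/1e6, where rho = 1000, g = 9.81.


P = 1000 * 9.81 * 452.5 * 101.6 * 0.82 / 1e6 = 369.8241 MW


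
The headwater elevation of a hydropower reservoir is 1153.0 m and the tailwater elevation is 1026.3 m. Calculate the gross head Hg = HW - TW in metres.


Hg = 1153.0 - 1026.3 = 126.7000 m


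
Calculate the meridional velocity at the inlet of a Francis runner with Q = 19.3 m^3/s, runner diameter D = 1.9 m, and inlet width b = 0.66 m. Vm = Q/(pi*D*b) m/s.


Vm = 19.3 / (pi * 1.9 * 0.66) = 4.8990 m/s


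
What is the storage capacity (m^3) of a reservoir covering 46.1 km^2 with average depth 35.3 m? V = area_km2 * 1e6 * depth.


V = 46.1 * 1e6 * 35.3 = 1.6273e+09 m^3


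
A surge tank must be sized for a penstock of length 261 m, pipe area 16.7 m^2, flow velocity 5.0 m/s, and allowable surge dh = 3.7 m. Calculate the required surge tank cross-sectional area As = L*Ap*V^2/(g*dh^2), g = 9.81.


As = 261 * 16.7 * 5.0^2 / (9.81 * 3.7^2) = 811.3804 m^2


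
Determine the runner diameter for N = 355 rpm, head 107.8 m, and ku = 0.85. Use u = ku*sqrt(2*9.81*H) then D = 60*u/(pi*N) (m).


u = 0.85 * sqrt(2*9.81*107.8) = 39.0911 m/s
D = 60 * 39.0911 / (pi * 355) = 2.1031 m


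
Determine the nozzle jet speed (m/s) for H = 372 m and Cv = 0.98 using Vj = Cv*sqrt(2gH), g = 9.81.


Vj = 0.98 * sqrt(2*9.81*372) = 83.7234 m/s


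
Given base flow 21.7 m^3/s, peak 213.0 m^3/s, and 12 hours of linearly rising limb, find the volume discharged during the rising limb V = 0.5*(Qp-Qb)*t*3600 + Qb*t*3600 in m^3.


V = 0.5*(213.0 - 21.7)*12*3600 + 21.7*12*3600 = 5.0695e+06 m^3


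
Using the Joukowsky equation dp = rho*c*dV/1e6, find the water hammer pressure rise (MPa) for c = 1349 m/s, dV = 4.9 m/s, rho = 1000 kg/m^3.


dp = 1000 * 1349 * 4.9 / 1e6 = 6.6101 MPa


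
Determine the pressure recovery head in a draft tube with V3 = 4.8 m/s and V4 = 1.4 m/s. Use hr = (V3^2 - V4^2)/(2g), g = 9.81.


hr = (4.8^2 - 1.4^2) / (2*9.81) = 1.0744 m


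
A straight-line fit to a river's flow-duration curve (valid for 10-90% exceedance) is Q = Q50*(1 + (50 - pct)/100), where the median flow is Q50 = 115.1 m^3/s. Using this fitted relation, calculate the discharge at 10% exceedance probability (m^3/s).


Q = 115.1 * (1 + (50 - 10)/100) = 161.1400 m^3/s


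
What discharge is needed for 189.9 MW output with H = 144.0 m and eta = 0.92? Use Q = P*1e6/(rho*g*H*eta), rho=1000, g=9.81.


Q = 189.9 * 1e6 / (1000 * 9.81 * 144.0 * 0.92) = 146.1186 m^3/s


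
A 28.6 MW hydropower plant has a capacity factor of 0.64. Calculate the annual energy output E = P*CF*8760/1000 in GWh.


E = 28.6 * 0.64 * 8760 / 1000 = 160.3430 GWh


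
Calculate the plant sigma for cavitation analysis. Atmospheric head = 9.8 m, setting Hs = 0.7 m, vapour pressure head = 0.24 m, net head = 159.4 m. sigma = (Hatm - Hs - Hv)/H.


sigma = (9.8 - 0.7 - 0.24) / 159.4 = 0.0556


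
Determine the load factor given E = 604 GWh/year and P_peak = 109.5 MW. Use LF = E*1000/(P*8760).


LF = 604 * 1000 / (109.5 * 8760) = 0.6297


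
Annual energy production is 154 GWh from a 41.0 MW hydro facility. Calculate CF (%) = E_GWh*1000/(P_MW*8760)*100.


CF = 154 * 1000 / (41.0 * 8760) * 100 = 42.8778 %


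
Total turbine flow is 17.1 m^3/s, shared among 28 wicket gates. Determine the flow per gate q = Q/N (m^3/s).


q = 17.1 / 28 = 0.6107 m^3/s


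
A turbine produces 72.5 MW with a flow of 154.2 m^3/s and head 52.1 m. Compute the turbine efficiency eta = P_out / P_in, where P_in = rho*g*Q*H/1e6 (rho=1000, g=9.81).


P_in = 1000 * 9.81 * 154.2 * 52.1 / 1e6 = 78.8118 MW
eta = 72.5 / 78.8118 = 0.9199


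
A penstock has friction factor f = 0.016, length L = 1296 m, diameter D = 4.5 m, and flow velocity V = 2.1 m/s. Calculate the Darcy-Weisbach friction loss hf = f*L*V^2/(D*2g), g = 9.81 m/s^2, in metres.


hf = 0.016 * 1296 * 2.1^2 / (4.5 * 2 * 9.81) = 1.0357 m


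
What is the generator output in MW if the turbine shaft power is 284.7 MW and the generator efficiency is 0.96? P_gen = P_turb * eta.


P_gen = 284.7 * 0.96 = 273.3120 MW


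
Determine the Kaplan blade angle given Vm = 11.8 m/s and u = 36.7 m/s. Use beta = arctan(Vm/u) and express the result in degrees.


beta = arctan(11.8 / 36.7) = 17.8239 degrees


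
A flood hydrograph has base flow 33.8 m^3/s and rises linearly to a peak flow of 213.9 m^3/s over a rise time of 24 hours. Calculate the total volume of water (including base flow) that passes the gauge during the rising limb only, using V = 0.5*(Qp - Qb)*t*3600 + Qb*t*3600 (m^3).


V = 0.5*(213.9 - 33.8)*24*3600 + 33.8*24*3600 = 1.0701e+07 m^3


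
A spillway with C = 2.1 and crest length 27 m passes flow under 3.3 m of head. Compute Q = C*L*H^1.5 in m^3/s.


Q = 2.1 * 27 * 3.3^1.5 = 339.9022 m^3/s


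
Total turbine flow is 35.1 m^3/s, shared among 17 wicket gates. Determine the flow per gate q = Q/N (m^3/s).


q = 35.1 / 17 = 2.0647 m^3/s


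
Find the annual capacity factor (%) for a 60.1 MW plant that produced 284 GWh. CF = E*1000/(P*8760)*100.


CF = 284 * 1000 / (60.1 * 8760) * 100 = 53.9436 %


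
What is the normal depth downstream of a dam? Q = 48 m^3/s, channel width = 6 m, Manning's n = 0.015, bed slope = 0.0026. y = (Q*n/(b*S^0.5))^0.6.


y = (48 * 0.015 / (6 * 0.0026^0.5))^0.6 = 1.6712 m


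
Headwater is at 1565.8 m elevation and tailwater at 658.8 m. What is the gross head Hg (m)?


Hg = 1565.8 - 658.8 = 907.0000 m


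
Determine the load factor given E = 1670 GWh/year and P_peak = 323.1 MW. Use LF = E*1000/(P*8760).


LF = 1670 * 1000 / (323.1 * 8760) = 0.5900


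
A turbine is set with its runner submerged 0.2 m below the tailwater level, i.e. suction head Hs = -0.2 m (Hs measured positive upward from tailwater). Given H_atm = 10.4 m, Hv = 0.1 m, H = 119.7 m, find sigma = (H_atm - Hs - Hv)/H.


sigma = (10.4 - (-0.2) - 0.1) / 119.7 = 0.0877


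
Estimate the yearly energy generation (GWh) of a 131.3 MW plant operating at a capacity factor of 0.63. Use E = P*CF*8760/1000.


E = 131.3 * 0.63 * 8760 / 1000 = 724.6184 GWh


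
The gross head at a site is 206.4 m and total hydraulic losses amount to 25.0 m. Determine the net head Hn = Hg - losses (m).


Hn = 206.4 - 25.0 = 181.4000 m


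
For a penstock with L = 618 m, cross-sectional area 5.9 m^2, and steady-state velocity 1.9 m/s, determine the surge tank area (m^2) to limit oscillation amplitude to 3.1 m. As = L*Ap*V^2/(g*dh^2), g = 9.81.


As = 618 * 5.9 * 1.9^2 / (9.81 * 3.1^2) = 139.6225 m^2


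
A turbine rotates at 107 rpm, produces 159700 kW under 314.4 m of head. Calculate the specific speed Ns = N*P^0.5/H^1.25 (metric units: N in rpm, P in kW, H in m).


Ns = 107 * 159700^0.5 / 314.4^1.25 = 32.2986
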